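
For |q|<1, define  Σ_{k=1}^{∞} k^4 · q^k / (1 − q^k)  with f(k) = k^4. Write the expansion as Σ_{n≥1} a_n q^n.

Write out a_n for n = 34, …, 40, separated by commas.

1419874, 1503652, 1813539, 1874162, 2215474, 2342084, 2734994

d|34:{34,17,2,1}  Σf=1336336+83521+16+1=1419874
d|35:{1,5,7,35}  Σf=1+625+2401+1500625=1503652
[q^36] f(1)=1,f(2)=16,f(3)=81,f(4)=256,f(6)=1296,f(9)=6561,f(12)=20736,f(18)=104976,f(36)=1679616 ⇒ 1813539
q^37  k|37↦f(k): 37:1874161 1:1  a_37=1874162
d|38:{38,19,2,1}  Σf=2085136+130321+16+1=2215474
n=39: 1·39 3·13 13·3 39·1  f→[1+81+28561+2313441]=2342084
d|40:{1,2,4,5,8,10,20,40}  Σf=1+16+256+625+4096+10000+160000+2560000=2734994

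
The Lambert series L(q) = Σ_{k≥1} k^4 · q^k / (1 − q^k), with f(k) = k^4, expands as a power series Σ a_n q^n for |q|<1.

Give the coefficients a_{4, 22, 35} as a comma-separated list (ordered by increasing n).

273, 248914, 1503652

d|4:{1,2,4}  Σf=1+16+256=273
n=22: 1·22 2·11 11·2 22·1  f→[1+16+14641+234256]=248914
d|35:{1,5,7,35}  Σf=1+625+2401+1500625=1503652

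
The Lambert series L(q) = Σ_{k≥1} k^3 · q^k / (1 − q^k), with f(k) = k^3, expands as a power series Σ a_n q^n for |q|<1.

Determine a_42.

a_42 = 86688

d|42:{1,2,3,6,7,14,21,42}  Σf=1+8+27+216+343+2744+9261+74088=86688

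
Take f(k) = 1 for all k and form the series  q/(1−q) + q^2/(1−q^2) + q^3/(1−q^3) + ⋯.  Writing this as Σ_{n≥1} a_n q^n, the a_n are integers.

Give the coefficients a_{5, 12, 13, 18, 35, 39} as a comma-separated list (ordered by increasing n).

2, 6, 2, 6, 4, 4

[q^5] f(5)=1,f(1)=1 ⇒ 2
q^12  k|12↦f(k): 12:1 6:1 4:1 3:1 2:1 1:1  a_12=6
n=13: 1·13 13·1  f→[1+1]=2
n=18: 1·18 2·9 3·6 6·3 9·2 18·1  f→[1+1+1+1+1+1]=6
d|35:{1,5,7,35}  Σf=1+1+1+1=4
d|39:{1,3,13,39}  Σf=1+1+1+1=4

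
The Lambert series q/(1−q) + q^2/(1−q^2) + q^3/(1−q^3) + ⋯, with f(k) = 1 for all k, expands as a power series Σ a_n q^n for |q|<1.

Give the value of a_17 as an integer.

n=17: 1·17 17·1  f→[1+1]=2

a_17 = 2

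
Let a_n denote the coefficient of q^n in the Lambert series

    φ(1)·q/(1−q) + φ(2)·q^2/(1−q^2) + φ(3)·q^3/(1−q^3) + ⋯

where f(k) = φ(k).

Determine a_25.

[q^25] φ(25)=20,φ(5)=4,φ(1)=1 ⇒ 25

a_25 = 25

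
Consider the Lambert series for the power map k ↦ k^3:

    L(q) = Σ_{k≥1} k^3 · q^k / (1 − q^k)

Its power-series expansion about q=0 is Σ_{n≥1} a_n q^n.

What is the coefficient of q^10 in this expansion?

[q^10] f(10)=1000,f(5)=125,f(2)=8,f(1)=1 ⇒ 1134

a_10 = 1134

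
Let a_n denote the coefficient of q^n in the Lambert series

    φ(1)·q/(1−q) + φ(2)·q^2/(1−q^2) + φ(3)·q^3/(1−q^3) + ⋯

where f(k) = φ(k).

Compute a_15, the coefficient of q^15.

[q^15] φ(1)=1,φ(3)=2,φ(5)=4,φ(15)=8 ⇒ 15

a_15 = 15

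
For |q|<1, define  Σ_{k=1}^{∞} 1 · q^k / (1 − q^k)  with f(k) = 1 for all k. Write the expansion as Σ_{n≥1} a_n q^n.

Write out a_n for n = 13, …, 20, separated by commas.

2, 4, 4, 5, 2, 6, 2, 6

n=13: 1·13 13·1  f→[1+1]=2
[q^14] f(14)=1,f(7)=1,f(2)=1,f(1)=1 ⇒ 4
d|15:{1,3,5,15}  Σf=1+1+1+1=4
d|16:{1,2,4,8,16}  Σf=1+1+1+1+1=5
d|17:{1,17}  Σf=1+1=2
q^18  k|18↦f(k): 18:1 9:1 6:1 3:1 2:1 1:1  a_18=6
q^19  k|19↦f(k): 1:1 19:1  a_19=2
n=20: 1·20 2·10 4·5 5·4 10·2 20·1  f→[1+1+1+1+1+1]=6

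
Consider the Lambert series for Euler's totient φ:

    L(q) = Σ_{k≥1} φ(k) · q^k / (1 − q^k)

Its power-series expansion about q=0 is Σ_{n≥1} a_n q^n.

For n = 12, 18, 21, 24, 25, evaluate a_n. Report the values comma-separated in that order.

[q^12] φ(1)=1,φ(2)=1,φ(3)=2,φ(4)=2,φ(6)=2,φ(12)=4 ⇒ 12
[q^18] φ(18)=6,φ(9)=6,φ(6)=2,φ(3)=2,φ(2)=1,φ(1)=1 ⇒ 18
q^21  k|21↦φ(k): 1:1 3:2 7:6 21:12  a_21=21
q^24  k|24↦φ(k): 1:1 2:1 3:2 4:2 6:2 8:4 12:4 24:8  a_24=24
d|25:{25,5,1}  Σφ=20+4+1=25

12, 18, 21, 24, 25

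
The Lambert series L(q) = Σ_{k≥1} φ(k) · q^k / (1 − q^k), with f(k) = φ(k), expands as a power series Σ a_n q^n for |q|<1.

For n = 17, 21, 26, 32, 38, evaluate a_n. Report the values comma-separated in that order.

q^17  k|17↦φ(k): 1:1 17:16  a_17=17
n=21: 1·21 3·7 7·3 21·1  φ→[1+2+6+12]=21
q^26  k|26↦φ(k): 1:1 2:1 13:12 26:12  a_26=26
q^32  k|32↦φ(k): 1:1 2:1 4:2 8:4 16:8 32:16  a_32=32
d|38:{1,2,19,38}  Σφ=1+1+18+18=38

17, 21, 26, 32, 38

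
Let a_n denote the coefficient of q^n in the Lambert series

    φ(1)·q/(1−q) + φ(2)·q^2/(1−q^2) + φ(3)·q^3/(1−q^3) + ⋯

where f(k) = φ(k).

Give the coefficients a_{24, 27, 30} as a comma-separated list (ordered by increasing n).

[q^24] φ(24)=8,φ(12)=4,φ(8)=4,φ(6)=2,φ(4)=2,φ(3)=2,φ(2)=1,φ(1)=1 ⇒ 24
[q^27] φ(1)=1,φ(3)=2,φ(9)=6,φ(27)=18 ⇒ 27
[q^30] φ(1)=1,φ(2)=1,φ(3)=2,φ(5)=4,φ(6)=2,φ(10)=4,φ(15)=8,φ(30)=8 ⇒ 30

24, 27, 30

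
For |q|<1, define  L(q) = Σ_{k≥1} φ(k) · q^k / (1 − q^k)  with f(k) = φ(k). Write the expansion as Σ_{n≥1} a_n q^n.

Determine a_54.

d|54:{54,27,18,9,6,3,2,1}  Σφ=18+18+6+6+2+2+1+1=54

a_54 = 54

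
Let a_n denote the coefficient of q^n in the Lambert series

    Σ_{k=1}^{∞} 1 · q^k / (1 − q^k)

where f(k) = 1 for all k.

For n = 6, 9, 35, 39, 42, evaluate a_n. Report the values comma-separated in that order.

4, 3, 4, 4, 8

n=6: 1·6 2·3 3·2 6·1  f→[1+1+1+1]=4
[q^9] f(9)=1,f(3)=1,f(1)=1 ⇒ 3
n=35: 35·1 7·5 5·7 1·35  f→[1+1+1+1]=4
q^39  k|39↦f(k): 1:1 3:1 13:1 39:1  a_39=4
d|42:{1,2,3,6,7,14,21,42}  Σf=1+1+1+1+1+1+1+1=8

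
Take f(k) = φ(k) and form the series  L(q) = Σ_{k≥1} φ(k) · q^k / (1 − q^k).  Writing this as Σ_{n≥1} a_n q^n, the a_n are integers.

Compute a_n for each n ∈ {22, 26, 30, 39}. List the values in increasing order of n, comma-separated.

d|22:{22,11,2,1}  Σφ=10+10+1+1=22
d|26:{1,2,13,26}  Σφ=1+1+12+12=26
n=30: 1·30 2·15 3·10 5·6 6·5 10·3 15·2 30·1  φ→[1+1+2+4+2+4+8+8]=30
n=39: 1·39 3·13 13·3 39·1  φ→[1+2+12+24]=39

22, 26, 30, 39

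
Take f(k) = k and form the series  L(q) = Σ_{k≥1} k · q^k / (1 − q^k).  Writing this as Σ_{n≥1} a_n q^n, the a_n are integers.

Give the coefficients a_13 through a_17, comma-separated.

14, 24, 24, 31, 18

q^13  k|13↦f(k): 13:13 1:1  a_13=14
n=14: 1·14 2·7 7·2 14·1  f→[1+2+7+14]=24
d|15:{1,3,5,15}  Σf=1+3+5+15=24
d|16:{1,2,4,8,16}  Σf=1+2+4+8+16=31
d|17:{1,17}  Σf=1+17=18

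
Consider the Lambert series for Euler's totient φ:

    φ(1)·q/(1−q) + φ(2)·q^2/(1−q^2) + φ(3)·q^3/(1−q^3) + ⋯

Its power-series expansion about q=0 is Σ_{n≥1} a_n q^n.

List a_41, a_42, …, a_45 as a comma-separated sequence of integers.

d|41:{1,41}  Σφ=1+40=41
[q^42] φ(1)=1,φ(2)=1,φ(3)=2,φ(6)=2,φ(7)=6,φ(14)=6,φ(21)=12,φ(42)=12 ⇒ 42
[q^43] φ(43)=42,φ(1)=1 ⇒ 43
n=44: 1·44 2·22 4·11 11·4 22·2 44·1  φ→[1+1+2+10+10+20]=44
d|45:{45,15,9,5,3,1}  Σφ=24+8+6+4+2+1=45

41, 42, 43, 44, 45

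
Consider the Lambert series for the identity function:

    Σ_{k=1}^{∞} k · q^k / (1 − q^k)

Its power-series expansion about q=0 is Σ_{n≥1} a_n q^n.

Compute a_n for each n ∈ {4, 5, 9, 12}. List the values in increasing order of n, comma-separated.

q^4  k|4↦f(k): 4:4 2:2 1:1  a_4=7
n=5: 1·5 5·1  f→[1+5]=6
q^9  k|9↦f(k): 9:9 3:3 1:1  a_9=13
q^12  k|12↦f(k): 1:1 2:2 3:3 4:4 6:6 12:12  a_12=28

7, 6, 13, 28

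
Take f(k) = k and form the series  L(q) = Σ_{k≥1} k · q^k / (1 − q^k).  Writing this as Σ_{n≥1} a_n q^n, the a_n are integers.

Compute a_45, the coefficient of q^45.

d|45:{45,15,9,5,3,1}  Σf=45+15+9+5+3+1=78

a_45 = 78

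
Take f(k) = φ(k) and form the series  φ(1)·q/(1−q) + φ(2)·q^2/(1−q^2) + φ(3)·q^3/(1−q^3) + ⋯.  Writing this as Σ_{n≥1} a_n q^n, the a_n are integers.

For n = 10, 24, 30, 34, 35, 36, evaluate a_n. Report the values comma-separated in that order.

d|10:{10,5,2,1}  Σφ=4+4+1+1=10
n=24: 24·1 12·2 8·3 6·4 4·6 3·8 2·12 1·24  φ→[8+4+4+2+2+2+1+1]=24
d|30:{1,2,3,5,6,10,15,30}  Σφ=1+1+2+4+2+4+8+8=30
d|34:{34,17,2,1}  Σφ=16+16+1+1=34
d|35:{1,5,7,35}  Σφ=1+4+6+24=35
q^36  k|36↦φ(k): 36:12 18:6 12:4 9:6 6:2 4:2 3:2 2:1 1:1  a_36=36

10, 24, 30, 34, 35, 36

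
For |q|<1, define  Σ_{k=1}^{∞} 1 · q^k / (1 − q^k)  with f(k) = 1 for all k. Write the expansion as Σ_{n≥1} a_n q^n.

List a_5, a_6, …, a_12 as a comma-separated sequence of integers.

2, 4, 2, 4, 3, 4, 2, 6

q^5  k|5↦f(k): 1:1 5:1  a_5=2
[q^6] f(6)=1,f(3)=1,f(2)=1,f(1)=1 ⇒ 4
n=7: 7·1 1·7  f→[1+1]=2
d|8:{1,2,4,8}  Σf=1+1+1+1=4
q^9  k|9↦f(k): 1:1 3:1 9:1  a_9=3
n=10: 10·1 5·2 2·5 1·10  f→[1+1+1+1]=4
[q^11] f(1)=1,f(11)=1 ⇒ 2
n=12: 1·12 2·6 3·4 4·3 6·2 12·1  f→[1+1+1+1+1+1]=6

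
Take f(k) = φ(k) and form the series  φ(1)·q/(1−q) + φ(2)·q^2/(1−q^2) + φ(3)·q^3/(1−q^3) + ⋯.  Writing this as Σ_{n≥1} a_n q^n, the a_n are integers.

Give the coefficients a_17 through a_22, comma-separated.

d|17:{17,1}  Σφ=16+1=17
d|18:{18,9,6,3,2,1}  Σφ=6+6+2+2+1+1=18
d|19:{1,19}  Σφ=1+18=19
d|20:{1,2,4,5,10,20}  Σφ=1+1+2+4+4+8=20
q^21  k|21↦φ(k): 1:1 3:2 7:6 21:12  a_21=21
[q^22] φ(22)=10,φ(11)=10,φ(2)=1,φ(1)=1 ⇒ 22

17, 18, 19, 20, 21, 22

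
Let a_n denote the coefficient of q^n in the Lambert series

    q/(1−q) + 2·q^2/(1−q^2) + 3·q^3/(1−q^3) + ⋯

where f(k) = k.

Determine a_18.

[q^18] f(18)=18,f(9)=9,f(6)=6,f(3)=3,f(2)=2,f(1)=1 ⇒ 39

a_18 = 39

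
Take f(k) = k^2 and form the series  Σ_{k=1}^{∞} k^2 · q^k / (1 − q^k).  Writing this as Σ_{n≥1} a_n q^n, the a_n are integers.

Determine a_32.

d|32:{32,16,8,4,2,1}  Σf=1024+256+64+16+4+1=1365

a_32 = 1365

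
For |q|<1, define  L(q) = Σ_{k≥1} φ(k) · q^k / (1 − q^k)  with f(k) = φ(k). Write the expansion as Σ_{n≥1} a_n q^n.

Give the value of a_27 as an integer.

q^27  k|27↦φ(k): 1:1 3:2 9:6 27:18  a_27=27

a_27 = 27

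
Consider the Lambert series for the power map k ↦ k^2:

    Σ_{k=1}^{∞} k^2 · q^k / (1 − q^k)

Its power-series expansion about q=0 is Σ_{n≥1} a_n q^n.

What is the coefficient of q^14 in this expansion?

q^14  k|14↦f(k): 1:1 2:4 7:49 14:196  a_14=250

a_14 = 250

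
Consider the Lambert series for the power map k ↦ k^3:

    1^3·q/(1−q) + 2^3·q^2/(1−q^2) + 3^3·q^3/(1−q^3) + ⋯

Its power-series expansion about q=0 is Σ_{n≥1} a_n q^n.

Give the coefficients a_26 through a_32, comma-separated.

n=26: 26·1 13·2 2·13 1·26  f→[17576+2197+8+1]=19782
[q^27] f(1)=1,f(3)=27,f(9)=729,f(27)=19683 ⇒ 20440
d|28:{1,2,4,7,14,28}  Σf=1+8+64+343+2744+21952=25112
q^29  k|29↦f(k): 1:1 29:24389  a_29=24390
n=30: 30·1 15·2 10·3 6·5 5·6 3·10 2·15 1·30  f→[27000+3375+1000+216+125+27+8+1]=31752
n=31: 31·1 1·31  f→[29791+1]=29792
d|32:{32,16,8,4,2,1}  Σf=32768+4096+512+64+8+1=37449

19782, 20440, 25112, 24390, 31752, 29792, 37449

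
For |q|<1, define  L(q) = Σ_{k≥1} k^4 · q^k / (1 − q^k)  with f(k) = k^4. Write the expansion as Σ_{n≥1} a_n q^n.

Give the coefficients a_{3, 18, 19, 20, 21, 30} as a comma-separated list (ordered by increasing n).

[q^3] f(3)=81,f(1)=1 ⇒ 82
d|18:{18,9,6,3,2,1}  Σf=104976+6561+1296+81+16+1=112931
q^19  k|19↦f(k): 1:1 19:130321  a_19=130322
d|20:{1,2,4,5,10,20}  Σf=1+16+256+625+10000+160000=170898
d|21:{1,3,7,21}  Σf=1+81+2401+194481=196964
q^30  k|30↦f(k): 1:1 2:16 3:81 5:625 6:1296 10:10000 15:50625 30:810000  a_30=872644

82, 112931, 130322, 170898, 196964, 872644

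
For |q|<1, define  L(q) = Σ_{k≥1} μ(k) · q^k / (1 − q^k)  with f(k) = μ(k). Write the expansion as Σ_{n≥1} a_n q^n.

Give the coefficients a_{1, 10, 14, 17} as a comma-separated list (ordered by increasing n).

q^1  k|1↦μ(k): 1:1  a_1=1
q^10  k|10↦μ(k): 10:1 5:-1 2:-1 1:1  a_10=0
q^14  k|14↦μ(k): 14:1 7:-1 2:-1 1:1  a_14=0
[q^17] μ(17)=-1,μ(1)=1 ⇒ 0

1, 0, 0, 0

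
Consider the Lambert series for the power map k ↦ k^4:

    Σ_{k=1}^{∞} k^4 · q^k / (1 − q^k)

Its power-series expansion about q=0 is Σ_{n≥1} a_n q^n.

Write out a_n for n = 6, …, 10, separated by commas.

[q^6] f(1)=1,f(2)=16,f(3)=81,f(6)=1296 ⇒ 1394
d|7:{1,7}  Σf=1+2401=2402
[q^8] f(8)=4096,f(4)=256,f(2)=16,f(1)=1 ⇒ 4369
n=9: 1·9 3·3 9·1  f→[1+81+6561]=6643
n=10: 1·10 2·5 5·2 10·1  f→[1+16+625+10000]=10642

1394, 2402, 4369, 6643, 10642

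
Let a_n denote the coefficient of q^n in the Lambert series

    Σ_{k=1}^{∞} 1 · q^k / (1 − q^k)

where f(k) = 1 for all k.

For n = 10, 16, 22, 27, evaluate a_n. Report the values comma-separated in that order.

n=10: 1·10 2·5 5·2 10·1  f→[1+1+1+1]=4
q^16  k|16↦f(k): 1:1 2:1 4:1 8:1 16:1  a_16=5
d|22:{22,11,2,1}  Σf=1+1+1+1=4
[q^27] f(27)=1,f(9)=1,f(3)=1,f(1)=1 ⇒ 4

4, 5, 4, 4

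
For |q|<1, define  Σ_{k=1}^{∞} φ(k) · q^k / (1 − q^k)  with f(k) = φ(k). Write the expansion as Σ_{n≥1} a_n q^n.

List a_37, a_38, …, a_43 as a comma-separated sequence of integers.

q^37  k|37↦φ(k): 37:36 1:1  a_37=37
[q^38] φ(1)=1,φ(2)=1,φ(19)=18,φ(38)=18 ⇒ 38
n=39: 1·39 3·13 13·3 39·1  φ→[1+2+12+24]=39
[q^40] φ(40)=16,φ(20)=8,φ(10)=4,φ(8)=4,φ(5)=4,φ(4)=2,φ(2)=1,φ(1)=1 ⇒ 40
q^41  k|41↦φ(k): 41:40 1:1  a_41=41
d|42:{42,21,14,7,6,3,2,1}  Σφ=12+12+6+6+2+2+1+1=42
d|43:{1,43}  Σφ=1+42=43

37, 38, 39, 40, 41, 42, 43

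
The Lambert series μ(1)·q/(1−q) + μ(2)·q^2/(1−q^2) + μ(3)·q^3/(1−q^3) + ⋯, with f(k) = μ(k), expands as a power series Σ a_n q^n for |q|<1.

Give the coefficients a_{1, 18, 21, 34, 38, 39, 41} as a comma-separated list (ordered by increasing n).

[q^1] μ(1)=1 ⇒ 1
n=18: 1·18 2·9 3·6 6·3 9·2 18·1  μ→[1+(-1)+(-1)+1+0+0]=0
q^21  k|21↦μ(k): 1:1 3:-1 7:-1 21:1  a_21=0
n=34: 34·1 17·2 2·17 1·34  μ→[1+(-1)+(-1)+1]=0
[q^38] μ(1)=1,μ(2)=-1,μ(19)=-1,μ(38)=1 ⇒ 0
[q^39] μ(1)=1,μ(3)=-1,μ(13)=-1,μ(39)=1 ⇒ 0
[q^41] μ(1)=1,μ(41)=-1 ⇒ 0

1, 0, 0, 0, 0, 0, 0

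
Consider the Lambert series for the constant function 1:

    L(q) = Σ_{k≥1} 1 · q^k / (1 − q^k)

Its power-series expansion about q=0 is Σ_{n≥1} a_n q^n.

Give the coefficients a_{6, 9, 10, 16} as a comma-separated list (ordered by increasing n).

4, 3, 4, 5

d|6:{6,3,2,1}  Σf=1+1+1+1=4
d|9:{9,3,1}  Σf=1+1+1=3
d|10:{10,5,2,1}  Σf=1+1+1+1=4
n=16: 16·1 8·2 4·4 2·8 1·16  f→[1+1+1+1+1]=5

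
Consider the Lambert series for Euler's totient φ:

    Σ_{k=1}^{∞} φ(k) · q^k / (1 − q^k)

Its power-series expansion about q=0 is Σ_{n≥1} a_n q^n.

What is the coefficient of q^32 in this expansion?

d|32:{1,2,4,8,16,32}  Σφ=1+1+2+4+8+16=32

a_32 = 32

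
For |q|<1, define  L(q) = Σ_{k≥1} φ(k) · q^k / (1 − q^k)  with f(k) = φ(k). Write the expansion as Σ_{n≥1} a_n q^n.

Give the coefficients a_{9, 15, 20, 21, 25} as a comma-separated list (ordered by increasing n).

d|9:{1,3,9}  Σφ=1+2+6=9
n=15: 15·1 5·3 3·5 1·15  φ→[8+4+2+1]=15
d|20:{1,2,4,5,10,20}  Σφ=1+1+2+4+4+8=20
d|21:{21,7,3,1}  Σφ=12+6+2+1=21
d|25:{1,5,25}  Σφ=1+4+20=25

9, 15, 20, 21, 25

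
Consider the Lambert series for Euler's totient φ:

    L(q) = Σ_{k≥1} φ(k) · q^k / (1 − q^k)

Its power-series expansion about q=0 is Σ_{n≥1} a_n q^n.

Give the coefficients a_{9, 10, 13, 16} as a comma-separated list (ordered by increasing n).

[q^9] φ(1)=1,φ(3)=2,φ(9)=6 ⇒ 9
q^10  k|10↦φ(k): 10:4 5:4 2:1 1:1  a_10=10
d|13:{1,13}  Σφ=1+12=13
q^16  k|16↦φ(k): 16:8 8:4 4:2 2:1 1:1  a_16=16

9, 10, 13, 16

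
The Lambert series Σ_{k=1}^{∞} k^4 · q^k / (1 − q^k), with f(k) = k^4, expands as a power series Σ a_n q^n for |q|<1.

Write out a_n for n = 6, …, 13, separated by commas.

[q^6] f(1)=1,f(2)=16,f(3)=81,f(6)=1296 ⇒ 1394
d|7:{1,7}  Σf=1+2401=2402
n=8: 8·1 4·2 2·4 1·8  f→[4096+256+16+1]=4369
q^9  k|9↦f(k): 1:1 3:81 9:6561  a_9=6643
q^10  k|10↦f(k): 1:1 2:16 5:625 10:10000  a_10=10642
n=11: 11·1 1·11  f→[14641+1]=14642
[q^12] f(12)=20736,f(6)=1296,f(4)=256,f(3)=81,f(2)=16,f(1)=1 ⇒ 22386
[q^13] f(13)=28561,f(1)=1 ⇒ 28562

1394, 2402, 4369, 6643, 10642, 14642, 22386, 28562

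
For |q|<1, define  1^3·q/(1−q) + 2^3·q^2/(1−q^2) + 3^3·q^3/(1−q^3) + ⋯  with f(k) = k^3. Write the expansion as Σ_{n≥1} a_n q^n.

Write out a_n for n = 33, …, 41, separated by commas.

d|33:{33,11,3,1}  Σf=35937+1331+27+1=37296
q^34  k|34↦f(k): 34:39304 17:4913 2:8 1:1  a_34=44226
n=35: 1·35 5·7 7·5 35·1  f→[1+125+343+42875]=43344
d|36:{1,2,3,4,6,9,12,18,36}  Σf=1+8+27+64+216+729+1728+5832+46656=55261
q^37  k|37↦f(k): 37:50653 1:1  a_37=50654
d|38:{1,2,19,38}  Σf=1+8+6859+54872=61740
q^39  k|39↦f(k): 1:1 3:27 13:2197 39:59319  a_39=61544
d|40:{40,20,10,8,5,4,2,1}  Σf=64000+8000+1000+512+125+64+8+1=73710
d|41:{1,41}  Σf=1+68921=68922

37296, 44226, 43344, 55261, 50654, 61740, 61544, 73710, 68922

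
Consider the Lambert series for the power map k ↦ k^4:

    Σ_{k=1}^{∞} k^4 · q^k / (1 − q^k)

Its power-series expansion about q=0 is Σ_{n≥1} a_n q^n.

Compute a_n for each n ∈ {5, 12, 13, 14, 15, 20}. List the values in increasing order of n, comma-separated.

626, 22386, 28562, 40834, 51332, 170898

[q^5] f(5)=625,f(1)=1 ⇒ 626
d|12:{1,2,3,4,6,12}  Σf=1+16+81+256+1296+20736=22386
q^13  k|13↦f(k): 13:28561 1:1  a_13=28562
n=14: 1·14 2·7 7·2 14·1  f→[1+16+2401+38416]=40834
[q^15] f(15)=50625,f(5)=625,f(3)=81,f(1)=1 ⇒ 51332
n=20: 20·1 10·2 5·4 4·5 2·10 1·20  f→[160000+10000+625+256+16+1]=170898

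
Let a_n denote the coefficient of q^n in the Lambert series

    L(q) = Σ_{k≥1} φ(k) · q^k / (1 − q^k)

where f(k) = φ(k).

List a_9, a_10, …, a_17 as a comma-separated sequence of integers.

[q^9] φ(9)=6,φ(3)=2,φ(1)=1 ⇒ 9
q^10  k|10↦φ(k): 1:1 2:1 5:4 10:4  a_10=10
q^11  k|11↦φ(k): 1:1 11:10  a_11=11
d|12:{12,6,4,3,2,1}  Σφ=4+2+2+2+1+1=12
q^13  k|13↦φ(k): 1:1 13:12  a_13=13
q^14  k|14↦φ(k): 1:1 2:1 7:6 14:6  a_14=14
q^15  k|15↦φ(k): 1:1 3:2 5:4 15:8  a_15=15
d|16:{1,2,4,8,16}  Σφ=1+1+2+4+8=16
[q^17] φ(17)=16,φ(1)=1 ⇒ 17

9, 10, 11, 12, 13, 14, 15, 16, 17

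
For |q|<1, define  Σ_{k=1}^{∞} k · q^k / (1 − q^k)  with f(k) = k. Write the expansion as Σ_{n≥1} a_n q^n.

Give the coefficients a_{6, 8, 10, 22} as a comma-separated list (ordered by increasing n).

12, 15, 18, 36

[q^6] f(6)=6,f(3)=3,f(2)=2,f(1)=1 ⇒ 12
n=8: 1·8 2·4 4·2 8·1  f→[1+2+4+8]=15
q^10  k|10↦f(k): 1:1 2:2 5:5 10:10  a_10=18
[q^22] f(1)=1,f(2)=2,f(11)=11,f(22)=22 ⇒ 36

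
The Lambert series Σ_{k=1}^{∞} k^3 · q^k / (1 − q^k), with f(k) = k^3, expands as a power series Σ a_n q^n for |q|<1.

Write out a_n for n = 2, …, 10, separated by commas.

q^2  k|2↦f(k): 1:1 2:8  a_2=9
n=3: 1·3 3·1  f→[1+27]=28
[q^4] f(4)=64,f(2)=8,f(1)=1 ⇒ 73
q^5  k|5↦f(k): 1:1 5:125  a_5=126
q^6  k|6↦f(k): 1:1 2:8 3:27 6:216  a_6=252
d|7:{1,7}  Σf=1+343=344
n=8: 1·8 2·4 4·2 8·1  f→[1+8+64+512]=585
d|9:{1,3,9}  Σf=1+27+729=757
q^10  k|10↦f(k): 10:1000 5:125 2:8 1:1  a_10=1134

9, 28, 73, 126, 252, 344, 585, 757, 1134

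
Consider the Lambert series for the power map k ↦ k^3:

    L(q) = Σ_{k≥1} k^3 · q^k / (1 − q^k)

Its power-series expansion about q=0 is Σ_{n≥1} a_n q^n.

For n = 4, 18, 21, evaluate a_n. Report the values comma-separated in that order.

73, 6813, 9632

n=4: 4·1 2·2 1·4  f→[64+8+1]=73
d|18:{1,2,3,6,9,18}  Σf=1+8+27+216+729+5832=6813
n=21: 21·1 7·3 3·7 1·21  f→[9261+343+27+1]=9632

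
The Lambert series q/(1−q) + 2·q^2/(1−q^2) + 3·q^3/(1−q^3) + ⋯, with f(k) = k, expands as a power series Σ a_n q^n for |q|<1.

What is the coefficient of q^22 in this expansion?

a_22 = 36

d|22:{22,11,2,1}  Σf=22+11+2+1=36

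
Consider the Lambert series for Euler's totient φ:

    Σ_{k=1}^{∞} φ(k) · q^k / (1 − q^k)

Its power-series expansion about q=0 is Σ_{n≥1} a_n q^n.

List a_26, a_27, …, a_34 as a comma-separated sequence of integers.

n=26: 26·1 13·2 2·13 1·26  φ→[12+12+1+1]=26
n=27: 1·27 3·9 9·3 27·1  φ→[1+2+6+18]=27
q^28  k|28↦φ(k): 1:1 2:1 4:2 7:6 14:6 28:12  a_28=28
[q^29] φ(29)=28,φ(1)=1 ⇒ 29
n=30: 30·1 15·2 10·3 6·5 5·6 3·10 2·15 1·30  φ→[8+8+4+2+4+2+1+1]=30
n=31: 1·31 31·1  φ→[1+30]=31
[q^32] φ(32)=16,φ(16)=8,φ(8)=4,φ(4)=2,φ(2)=1,φ(1)=1 ⇒ 32
d|33:{1,3,11,33}  Σφ=1+2+10+20=33
[q^34] φ(34)=16,φ(17)=16,φ(2)=1,φ(1)=1 ⇒ 34

26, 27, 28, 29, 30, 31, 32, 33, 34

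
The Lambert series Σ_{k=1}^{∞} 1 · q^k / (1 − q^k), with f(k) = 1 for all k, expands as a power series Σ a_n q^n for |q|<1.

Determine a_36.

q^36  k|36↦f(k): 1:1 2:1 3:1 4:1 6:1 9:1 12:1 18:1 36:1  a_36=9

a_36 = 9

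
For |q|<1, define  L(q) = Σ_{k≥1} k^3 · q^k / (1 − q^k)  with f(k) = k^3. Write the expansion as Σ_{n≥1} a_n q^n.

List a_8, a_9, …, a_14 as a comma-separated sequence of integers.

[q^8] f(1)=1,f(2)=8,f(4)=64,f(8)=512 ⇒ 585
d|9:{9,3,1}  Σf=729+27+1=757
[q^10] f(1)=1,f(2)=8,f(5)=125,f(10)=1000 ⇒ 1134
[q^11] f(1)=1,f(11)=1331 ⇒ 1332
d|12:{1,2,3,4,6,12}  Σf=1+8+27+64+216+1728=2044
[q^13] f(1)=1,f(13)=2197 ⇒ 2198
n=14: 14·1 7·2 2·7 1·14  f→[2744+343+8+1]=3096

585, 757, 1134, 1332, 2044, 2198, 3096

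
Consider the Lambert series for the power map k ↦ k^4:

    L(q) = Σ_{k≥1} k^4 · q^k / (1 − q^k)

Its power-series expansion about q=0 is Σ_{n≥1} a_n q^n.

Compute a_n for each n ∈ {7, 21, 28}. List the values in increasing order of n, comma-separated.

2402, 196964, 655746

d|7:{7,1}  Σf=2401+1=2402
n=21: 1·21 3·7 7·3 21·1  f→[1+81+2401+194481]=196964
n=28: 28·1 14·2 7·4 4·7 2·14 1·28  f→[614656+38416+2401+256+16+1]=655746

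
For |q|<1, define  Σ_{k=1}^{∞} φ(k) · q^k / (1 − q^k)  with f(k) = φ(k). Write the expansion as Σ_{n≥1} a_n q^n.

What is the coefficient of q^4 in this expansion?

n=4: 4·1 2·2 1·4  φ→[2+1+1]=4

a_4 = 4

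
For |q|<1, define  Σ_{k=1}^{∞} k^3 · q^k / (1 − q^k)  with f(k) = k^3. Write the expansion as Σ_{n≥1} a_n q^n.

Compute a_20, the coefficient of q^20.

a_20 = 9198

n=20: 1·20 2·10 4·5 5·4 10·2 20·1  f→[1+8+64+125+1000+8000]=9198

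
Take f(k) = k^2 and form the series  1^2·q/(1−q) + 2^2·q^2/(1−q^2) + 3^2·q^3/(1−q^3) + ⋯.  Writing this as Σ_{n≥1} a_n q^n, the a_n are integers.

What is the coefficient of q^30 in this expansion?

n=30: 30·1 15·2 10·3 6·5 5·6 3·10 2·15 1·30  f→[900+225+100+36+25+9+4+1]=1300

a_30 = 1300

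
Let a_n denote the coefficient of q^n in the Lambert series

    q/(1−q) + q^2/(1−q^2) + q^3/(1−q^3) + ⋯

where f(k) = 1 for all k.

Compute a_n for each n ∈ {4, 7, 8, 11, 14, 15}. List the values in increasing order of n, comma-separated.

3, 2, 4, 2, 4, 4

q^4  k|4↦f(k): 4:1 2:1 1:1  a_4=3
n=7: 7·1 1·7  f→[1+1]=2
n=8: 1·8 2·4 4·2 8·1  f→[1+1+1+1]=4
n=11: 11·1 1·11  f→[1+1]=2
n=14: 14·1 7·2 2·7 1·14  f→[1+1+1+1]=4
q^15  k|15↦f(k): 15:1 5:1 3:1 1:1  a_15=4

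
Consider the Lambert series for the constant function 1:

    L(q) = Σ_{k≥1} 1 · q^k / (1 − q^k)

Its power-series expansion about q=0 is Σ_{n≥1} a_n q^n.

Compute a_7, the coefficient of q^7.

a_7 = 2

[q^7] f(1)=1,f(7)=1 ⇒ 2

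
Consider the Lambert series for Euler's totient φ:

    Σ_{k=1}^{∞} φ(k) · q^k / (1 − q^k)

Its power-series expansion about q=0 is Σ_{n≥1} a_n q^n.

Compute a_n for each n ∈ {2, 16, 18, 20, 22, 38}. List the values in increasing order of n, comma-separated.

[q^2] φ(1)=1,φ(2)=1 ⇒ 2
q^16  k|16↦φ(k): 1:1 2:1 4:2 8:4 16:8  a_16=16
q^18  k|18↦φ(k): 18:6 9:6 6:2 3:2 2:1 1:1  a_18=18
n=20: 1·20 2·10 4·5 5·4 10·2 20·1  φ→[1+1+2+4+4+8]=20
n=22: 22·1 11·2 2·11 1·22  φ→[10+10+1+1]=22
d|38:{1,2,19,38}  Σφ=1+1+18+18=38

2, 16, 18, 20, 22, 38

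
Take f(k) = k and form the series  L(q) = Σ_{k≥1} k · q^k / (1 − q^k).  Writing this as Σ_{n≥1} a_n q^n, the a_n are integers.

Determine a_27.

q^27  k|27↦f(k): 1:1 3:3 9:9 27:27  a_27=40

a_27 = 40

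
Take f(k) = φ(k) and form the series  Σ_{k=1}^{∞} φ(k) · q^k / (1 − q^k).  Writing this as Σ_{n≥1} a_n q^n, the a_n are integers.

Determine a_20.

q^20  k|20↦φ(k): 1:1 2:1 4:2 5:4 10:4 20:8  a_20=20

a_20 = 20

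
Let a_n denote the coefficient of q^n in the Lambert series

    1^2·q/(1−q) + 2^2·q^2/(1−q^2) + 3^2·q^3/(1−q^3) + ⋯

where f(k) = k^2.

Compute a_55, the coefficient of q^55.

d|55:{55,11,5,1}  Σf=3025+121+25+1=3172

a_55 = 3172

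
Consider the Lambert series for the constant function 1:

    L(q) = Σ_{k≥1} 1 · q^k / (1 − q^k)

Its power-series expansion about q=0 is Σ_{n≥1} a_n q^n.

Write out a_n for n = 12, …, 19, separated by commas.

[q^12] f(12)=1,f(6)=1,f(4)=1,f(3)=1,f(2)=1,f(1)=1 ⇒ 6
q^13  k|13↦f(k): 1:1 13:1  a_13=2
n=14: 14·1 7·2 2·7 1·14  f→[1+1+1+1]=4
[q^15] f(1)=1,f(3)=1,f(5)=1,f(15)=1 ⇒ 4
q^16  k|16↦f(k): 16:1 8:1 4:1 2:1 1:1  a_16=5
n=17: 17·1 1·17  f→[1+1]=2
d|18:{18,9,6,3,2,1}  Σf=1+1+1+1+1+1=6
q^19  k|19↦f(k): 19:1 1:1  a_19=2

6, 2, 4, 4, 5, 2, 6, 2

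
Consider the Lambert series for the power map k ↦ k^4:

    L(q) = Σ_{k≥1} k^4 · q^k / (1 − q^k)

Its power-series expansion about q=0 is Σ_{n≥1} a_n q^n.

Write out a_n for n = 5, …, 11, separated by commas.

626, 1394, 2402, 4369, 6643, 10642, 14642

d|5:{5,1}  Σf=625+1=626
d|6:{6,3,2,1}  Σf=1296+81+16+1=1394
[q^7] f(7)=2401,f(1)=1 ⇒ 2402
q^8  k|8↦f(k): 1:1 2:16 4:256 8:4096  a_8=4369
d|9:{9,3,1}  Σf=6561+81+1=6643
[q^10] f(1)=1,f(2)=16,f(5)=625,f(10)=10000 ⇒ 10642
q^11  k|11↦f(k): 1:1 11:14641  a_11=14642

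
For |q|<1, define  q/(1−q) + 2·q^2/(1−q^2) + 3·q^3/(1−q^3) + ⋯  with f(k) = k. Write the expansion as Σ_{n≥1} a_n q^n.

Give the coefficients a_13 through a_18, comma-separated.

q^13  k|13↦f(k): 13:13 1:1  a_13=14
n=14: 1·14 2·7 7·2 14·1  f→[1+2+7+14]=24
n=15: 15·1 5·3 3·5 1·15  f→[15+5+3+1]=24
n=16: 1·16 2·8 4·4 8·2 16·1  f→[1+2+4+8+16]=31
n=17: 1·17 17·1  f→[1+17]=18
d|18:{18,9,6,3,2,1}  Σf=18+9+6+3+2+1=39

14, 24, 24, 31, 18, 39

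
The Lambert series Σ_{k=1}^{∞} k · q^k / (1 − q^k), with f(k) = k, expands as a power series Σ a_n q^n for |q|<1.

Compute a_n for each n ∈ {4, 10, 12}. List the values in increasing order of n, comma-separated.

7, 18, 28

n=4: 1·4 2·2 4·1  f→[1+2+4]=7
q^10  k|10↦f(k): 10:10 5:5 2:2 1:1  a_10=18
q^12  k|12↦f(k): 12:12 6:6 4:4 3:3 2:2 1:1  a_12=28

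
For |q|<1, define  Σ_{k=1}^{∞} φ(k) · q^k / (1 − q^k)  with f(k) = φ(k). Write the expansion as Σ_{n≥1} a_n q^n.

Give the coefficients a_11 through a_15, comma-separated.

q^11  k|11↦φ(k): 11:10 1:1  a_11=11
n=12: 12·1 6·2 4·3 3·4 2·6 1·12  φ→[4+2+2+2+1+1]=12
q^13  k|13↦φ(k): 13:12 1:1  a_13=13
d|14:{14,7,2,1}  Σφ=6+6+1+1=14
n=15: 15·1 5·3 3·5 1·15  φ→[8+4+2+1]=15

11, 12, 13, 14, 15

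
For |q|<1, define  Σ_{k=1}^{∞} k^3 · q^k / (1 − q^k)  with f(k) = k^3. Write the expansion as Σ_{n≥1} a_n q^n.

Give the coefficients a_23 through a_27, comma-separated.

[q^23] f(23)=12167,f(1)=1 ⇒ 12168
n=24: 1·24 2·12 3·8 4·6 6·4 8·3 12·2 24·1  f→[1+8+27+64+216+512+1728+13824]=16380
q^25  k|25↦f(k): 25:15625 5:125 1:1  a_25=15751
n=26: 26·1 13·2 2·13 1·26  f→[17576+2197+8+1]=19782
n=27: 1·27 3·9 9·3 27·1  f→[1+27+729+19683]=20440

12168, 16380, 15751, 19782, 20440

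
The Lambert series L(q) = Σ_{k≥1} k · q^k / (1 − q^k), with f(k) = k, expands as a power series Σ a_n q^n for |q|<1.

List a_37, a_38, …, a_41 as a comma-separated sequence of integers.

38, 60, 56, 90, 42

q^37  k|37↦f(k): 37:37 1:1  a_37=38
q^38  k|38↦f(k): 38:38 19:19 2:2 1:1  a_38=60
d|39:{39,13,3,1}  Σf=39+13+3+1=56
[q^40] f(40)=40,f(20)=20,f(10)=10,f(8)=8,f(5)=5,f(4)=4,f(2)=2,f(1)=1 ⇒ 90
q^41  k|41↦f(k): 41:41 1:1  a_41=42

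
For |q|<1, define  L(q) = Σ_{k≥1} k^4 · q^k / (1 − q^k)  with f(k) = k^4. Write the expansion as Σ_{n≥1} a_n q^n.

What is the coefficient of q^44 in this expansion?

a_44 = 3997266

[q^44] f(44)=3748096,f(22)=234256,f(11)=14641,f(4)=256,f(2)=16,f(1)=1 ⇒ 3997266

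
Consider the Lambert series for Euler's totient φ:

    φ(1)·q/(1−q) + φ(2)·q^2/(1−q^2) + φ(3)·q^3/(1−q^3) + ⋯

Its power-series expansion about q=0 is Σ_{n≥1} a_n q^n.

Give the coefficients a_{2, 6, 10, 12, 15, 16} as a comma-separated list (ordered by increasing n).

n=2: 1·2 2·1  φ→[1+1]=2
n=6: 6·1 3·2 2·3 1·6  φ→[2+2+1+1]=6
[q^10] φ(10)=4,φ(5)=4,φ(2)=1,φ(1)=1 ⇒ 10
q^12  k|12↦φ(k): 1:1 2:1 3:2 4:2 6:2 12:4  a_12=12
d|15:{1,3,5,15}  Σφ=1+2+4+8=15
n=16: 16·1 8·2 4·4 2·8 1·16  φ→[8+4+2+1+1]=16

2, 6, 10, 12, 15, 16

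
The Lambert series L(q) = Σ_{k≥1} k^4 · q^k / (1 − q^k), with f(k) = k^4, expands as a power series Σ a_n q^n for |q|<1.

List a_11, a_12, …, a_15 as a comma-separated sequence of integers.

d|11:{1,11}  Σf=1+14641=14642
n=12: 1·12 2·6 3·4 4·3 6·2 12·1  f→[1+16+81+256+1296+20736]=22386
[q^13] f(13)=28561,f(1)=1 ⇒ 28562
[q^14] f(14)=38416,f(7)=2401,f(2)=16,f(1)=1 ⇒ 40834
[q^15] f(15)=50625,f(5)=625,f(3)=81,f(1)=1 ⇒ 51332

14642, 22386, 28562, 40834, 51332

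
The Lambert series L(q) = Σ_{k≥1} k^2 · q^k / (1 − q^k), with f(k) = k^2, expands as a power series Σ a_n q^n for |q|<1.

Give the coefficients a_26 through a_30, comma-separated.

850, 820, 1050, 842, 1300

q^26  k|26↦f(k): 1:1 2:4 13:169 26:676  a_26=850
n=27: 27·1 9·3 3·9 1·27  f→[729+81+9+1]=820
q^28  k|28↦f(k): 28:784 14:196 7:49 4:16 2:4 1:1  a_28=1050
n=29: 29·1 1·29  f→[841+1]=842
d|30:{1,2,3,5,6,10,15,30}  Σf=1+4+9+25+36+100+225+900=1300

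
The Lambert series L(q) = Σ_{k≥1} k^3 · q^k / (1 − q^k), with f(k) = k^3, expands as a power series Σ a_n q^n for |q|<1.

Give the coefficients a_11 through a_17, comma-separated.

1332, 2044, 2198, 3096, 3528, 4681, 4914

n=11: 11·1 1·11  f→[1331+1]=1332
q^12  k|12↦f(k): 12:1728 6:216 4:64 3:27 2:8 1:1  a_12=2044
[q^13] f(13)=2197,f(1)=1 ⇒ 2198
q^14  k|14↦f(k): 14:2744 7:343 2:8 1:1  a_14=3096
[q^15] f(15)=3375,f(5)=125,f(3)=27,f(1)=1 ⇒ 3528
d|16:{1,2,4,8,16}  Σf=1+8+64+512+4096=4681
d|17:{1,17}  Σf=1+4913=4914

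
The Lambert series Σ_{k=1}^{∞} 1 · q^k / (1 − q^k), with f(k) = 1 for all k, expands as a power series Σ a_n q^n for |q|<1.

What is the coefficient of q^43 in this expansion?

n=43: 43·1 1·43  f→[1+1]=2

a_43 = 2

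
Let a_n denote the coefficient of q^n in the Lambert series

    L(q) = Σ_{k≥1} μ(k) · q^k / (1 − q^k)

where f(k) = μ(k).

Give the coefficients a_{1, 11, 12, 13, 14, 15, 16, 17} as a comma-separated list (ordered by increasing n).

d|1:{1}  Σμ=1=1
d|11:{11,1}  Σμ=(-1)+1=0
n=12: 1·12 2·6 3·4 4·3 6·2 12·1  μ→[1+(-1)+(-1)+0+1+0]=0
[q^13] μ(13)=-1,μ(1)=1 ⇒ 0
[q^14] μ(14)=1,μ(7)=-1,μ(2)=-1,μ(1)=1 ⇒ 0
n=15: 1·15 3·5 5·3 15·1  μ→[1+(-1)+(-1)+1]=0
[q^16] μ(1)=1,μ(2)=-1,μ(4)=0,μ(8)=0,μ(16)=0 ⇒ 0
q^17  k|17↦μ(k): 1:1 17:-1  a_17=0

1, 0, 0, 0, 0, 0, 0, 0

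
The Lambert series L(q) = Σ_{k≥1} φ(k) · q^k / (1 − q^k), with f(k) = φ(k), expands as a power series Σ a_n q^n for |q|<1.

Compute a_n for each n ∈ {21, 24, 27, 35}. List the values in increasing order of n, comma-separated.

n=21: 21·1 7·3 3·7 1·21  φ→[12+6+2+1]=21
d|24:{24,12,8,6,4,3,2,1}  Σφ=8+4+4+2+2+2+1+1=24
q^27  k|27↦φ(k): 1:1 3:2 9:6 27:18  a_27=27
n=35: 1·35 5·7 7·5 35·1  φ→[1+4+6+24]=35

21, 24, 27, 35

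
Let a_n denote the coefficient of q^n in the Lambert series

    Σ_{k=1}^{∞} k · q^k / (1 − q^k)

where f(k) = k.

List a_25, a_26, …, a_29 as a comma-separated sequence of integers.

[q^25] f(25)=25,f(5)=5,f(1)=1 ⇒ 31
q^26  k|26↦f(k): 26:26 13:13 2:2 1:1  a_26=42
[q^27] f(1)=1,f(3)=3,f(9)=9,f(27)=27 ⇒ 40
[q^28] f(28)=28,f(14)=14,f(7)=7,f(4)=4,f(2)=2,f(1)=1 ⇒ 56
d|29:{1,29}  Σf=1+29=30

31, 42, 40, 56, 30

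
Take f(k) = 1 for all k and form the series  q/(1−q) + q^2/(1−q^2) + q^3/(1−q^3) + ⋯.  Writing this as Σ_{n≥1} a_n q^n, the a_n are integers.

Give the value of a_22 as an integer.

d|22:{1,2,11,22}  Σf=1+1+1+1=4

a_22 = 4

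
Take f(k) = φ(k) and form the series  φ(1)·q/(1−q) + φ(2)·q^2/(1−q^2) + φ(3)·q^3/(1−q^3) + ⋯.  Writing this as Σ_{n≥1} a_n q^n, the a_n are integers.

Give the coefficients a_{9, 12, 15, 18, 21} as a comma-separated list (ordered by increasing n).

[q^9] φ(9)=6,φ(3)=2,φ(1)=1 ⇒ 9
n=12: 1·12 2·6 3·4 4·3 6·2 12·1  φ→[1+1+2+2+2+4]=12
n=15: 1·15 3·5 5·3 15·1  φ→[1+2+4+8]=15
q^18  k|18↦φ(k): 18:6 9:6 6:2 3:2 2:1 1:1  a_18=18
n=21: 1·21 3·7 7·3 21·1  φ→[1+2+6+12]=21

9, 12, 15, 18, 21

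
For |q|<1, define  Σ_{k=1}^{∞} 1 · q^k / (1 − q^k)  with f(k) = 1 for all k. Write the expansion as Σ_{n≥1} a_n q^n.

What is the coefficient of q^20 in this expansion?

a_20 = 6

[q^20] f(1)=1,f(2)=1,f(4)=1,f(5)=1,f(10)=1,f(20)=1 ⇒ 6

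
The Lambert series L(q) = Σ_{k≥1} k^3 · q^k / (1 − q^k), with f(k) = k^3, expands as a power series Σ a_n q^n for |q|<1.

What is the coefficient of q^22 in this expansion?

a_22 = 11988

d|22:{1,2,11,22}  Σf=1+8+1331+10648=11988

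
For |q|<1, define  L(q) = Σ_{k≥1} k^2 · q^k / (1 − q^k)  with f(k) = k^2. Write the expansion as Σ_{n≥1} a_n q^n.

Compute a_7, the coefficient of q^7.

n=7: 1·7 7·1  f→[1+49]=50

a_7 = 50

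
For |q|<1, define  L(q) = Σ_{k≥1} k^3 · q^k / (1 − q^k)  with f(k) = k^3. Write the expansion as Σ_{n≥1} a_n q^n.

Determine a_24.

a_24 = 16380

[q^24] f(1)=1,f(2)=8,f(3)=27,f(4)=64,f(6)=216,f(8)=512,f(12)=1728,f(24)=13824 ⇒ 16380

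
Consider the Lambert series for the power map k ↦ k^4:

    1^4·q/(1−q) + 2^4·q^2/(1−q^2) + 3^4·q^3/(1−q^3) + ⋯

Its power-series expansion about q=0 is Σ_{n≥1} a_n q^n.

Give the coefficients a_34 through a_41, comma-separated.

q^34  k|34↦f(k): 34:1336336 17:83521 2:16 1:1  a_34=1419874
q^35  k|35↦f(k): 35:1500625 7:2401 5:625 1:1  a_35=1503652
d|36:{36,18,12,9,6,4,3,2,1}  Σf=1679616+104976+20736+6561+1296+256+81+16+1=1813539
[q^37] f(1)=1,f(37)=1874161 ⇒ 1874162
d|38:{38,19,2,1}  Σf=2085136+130321+16+1=2215474
d|39:{1,3,13,39}  Σf=1+81+28561+2313441=2342084
[q^40] f(40)=2560000,f(20)=160000,f(10)=10000,f(8)=4096,f(5)=625,f(4)=256,f(2)=16,f(1)=1 ⇒ 2734994
n=41: 41·1 1·41  f→[2825761+1]=2825762

1419874, 1503652, 1813539, 1874162, 2215474, 2342084, 2734994, 2825762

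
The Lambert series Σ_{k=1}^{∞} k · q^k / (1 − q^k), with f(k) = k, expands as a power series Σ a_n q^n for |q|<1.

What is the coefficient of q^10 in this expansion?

a_10 = 18

[q^10] f(10)=10,f(5)=5,f(2)=2,f(1)=1 ⇒ 18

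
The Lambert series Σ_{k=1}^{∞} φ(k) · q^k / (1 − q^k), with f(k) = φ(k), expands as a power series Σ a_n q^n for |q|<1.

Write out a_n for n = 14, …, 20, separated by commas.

n=14: 1·14 2·7 7·2 14·1  φ→[1+1+6+6]=14
n=15: 1·15 3·5 5·3 15·1  φ→[1+2+4+8]=15
q^16  k|16↦φ(k): 1:1 2:1 4:2 8:4 16:8  a_16=16
[q^17] φ(1)=1,φ(17)=16 ⇒ 17
q^18  k|18↦φ(k): 1:1 2:1 3:2 6:2 9:6 18:6  a_18=18
n=19: 19·1 1·19  φ→[18+1]=19
q^20  k|20↦φ(k): 20:8 10:4 5:4 4:2 2:1 1:1  a_20=20

14, 15, 16, 17, 18, 19, 20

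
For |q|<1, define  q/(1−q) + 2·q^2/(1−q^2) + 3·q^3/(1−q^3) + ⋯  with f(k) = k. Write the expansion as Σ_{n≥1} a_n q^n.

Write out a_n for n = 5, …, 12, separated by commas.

n=5: 1·5 5·1  f→[1+5]=6
n=6: 1·6 2·3 3·2 6·1  f→[1+2+3+6]=12
q^7  k|7↦f(k): 7:7 1:1  a_7=8
q^8  k|8↦f(k): 8:8 4:4 2:2 1:1  a_8=15
d|9:{1,3,9}  Σf=1+3+9=13
n=10: 10·1 5·2 2·5 1·10  f→[10+5+2+1]=18
[q^11] f(1)=1,f(11)=11 ⇒ 12
q^12  k|12↦f(k): 12:12 6:6 4:4 3:3 2:2 1:1  a_12=28

6, 12, 8, 15, 13, 18, 12, 28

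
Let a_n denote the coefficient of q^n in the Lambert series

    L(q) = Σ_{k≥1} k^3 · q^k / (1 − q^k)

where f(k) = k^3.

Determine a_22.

d|22:{1,2,11,22}  Σf=1+8+1331+10648=11988

a_22 = 11988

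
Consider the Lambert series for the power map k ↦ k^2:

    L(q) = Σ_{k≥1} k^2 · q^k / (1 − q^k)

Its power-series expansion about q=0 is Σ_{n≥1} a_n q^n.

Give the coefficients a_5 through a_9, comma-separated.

n=5: 1·5 5·1  f→[1+25]=26
q^6  k|6↦f(k): 6:36 3:9 2:4 1:1  a_6=50
d|7:{1,7}  Σf=1+49=50
n=8: 1·8 2·4 4·2 8·1  f→[1+4+16+64]=85
n=9: 1·9 3·3 9·1  f→[1+9+81]=91

26, 50, 50, 85, 91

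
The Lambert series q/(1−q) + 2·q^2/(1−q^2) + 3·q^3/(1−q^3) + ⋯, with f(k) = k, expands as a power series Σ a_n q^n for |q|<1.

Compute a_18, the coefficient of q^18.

q^18  k|18↦f(k): 1:1 2:2 3:3 6:6 9:9 18:18  a_18=39

a_18 = 39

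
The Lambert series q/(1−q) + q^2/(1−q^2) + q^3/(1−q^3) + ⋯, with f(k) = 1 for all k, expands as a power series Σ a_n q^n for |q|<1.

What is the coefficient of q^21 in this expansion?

a_21 = 4

n=21: 21·1 7·3 3·7 1·21  f→[1+1+1+1]=4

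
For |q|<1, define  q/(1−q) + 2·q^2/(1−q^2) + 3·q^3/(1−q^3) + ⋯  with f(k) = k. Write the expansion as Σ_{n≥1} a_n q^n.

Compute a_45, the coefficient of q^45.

d|45:{45,15,9,5,3,1}  Σf=45+15+9+5+3+1=78

a_45 = 78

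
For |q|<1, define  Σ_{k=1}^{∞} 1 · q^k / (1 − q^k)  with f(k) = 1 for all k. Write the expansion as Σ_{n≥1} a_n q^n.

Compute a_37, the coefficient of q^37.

q^37  k|37↦f(k): 37:1 1:1  a_37=2

a_37 = 2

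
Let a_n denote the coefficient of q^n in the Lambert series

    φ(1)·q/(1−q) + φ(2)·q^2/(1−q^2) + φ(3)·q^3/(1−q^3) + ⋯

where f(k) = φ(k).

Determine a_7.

d|7:{7,1}  Σφ=6+1=7

a_7 = 7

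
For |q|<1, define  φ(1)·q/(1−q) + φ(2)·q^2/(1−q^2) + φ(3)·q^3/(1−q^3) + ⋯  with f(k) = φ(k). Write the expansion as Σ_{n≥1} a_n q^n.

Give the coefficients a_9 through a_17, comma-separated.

n=9: 1·9 3·3 9·1  φ→[1+2+6]=9
n=10: 1·10 2·5 5·2 10·1  φ→[1+1+4+4]=10
d|11:{11,1}  Σφ=10+1=11
n=12: 12·1 6·2 4·3 3·4 2·6 1·12  φ→[4+2+2+2+1+1]=12
d|13:{1,13}  Σφ=1+12=13
[q^14] φ(14)=6,φ(7)=6,φ(2)=1,φ(1)=1 ⇒ 14
d|15:{15,5,3,1}  Σφ=8+4+2+1=15
q^16  k|16↦φ(k): 16:8 8:4 4:2 2:1 1:1  a_16=16
n=17: 1·17 17·1  φ→[1+16]=17

9, 10, 11, 12, 13, 14, 15, 16, 17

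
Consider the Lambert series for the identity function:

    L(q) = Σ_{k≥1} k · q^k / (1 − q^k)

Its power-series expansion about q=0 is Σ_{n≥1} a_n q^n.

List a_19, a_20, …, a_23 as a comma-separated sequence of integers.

n=19: 19·1 1·19  f→[19+1]=20
q^20  k|20↦f(k): 20:20 10:10 5:5 4:4 2:2 1:1  a_20=42
d|21:{1,3,7,21}  Σf=1+3+7+21=32
q^22  k|22↦f(k): 22:22 11:11 2:2 1:1  a_22=36
n=23: 23·1 1·23  f→[23+1]=24

20, 42, 32, 36, 24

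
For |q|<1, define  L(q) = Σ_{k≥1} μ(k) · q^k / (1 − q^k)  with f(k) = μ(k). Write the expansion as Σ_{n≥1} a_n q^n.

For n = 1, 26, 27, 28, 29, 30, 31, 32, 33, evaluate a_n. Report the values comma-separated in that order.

[q^1] μ(1)=1 ⇒ 1
q^26  k|26↦μ(k): 1:1 2:-1 13:-1 26:1  a_26=0
q^27  k|27↦μ(k): 27:0 9:0 3:-1 1:1  a_27=0
d|28:{28,14,7,4,2,1}  Σμ=0+1+(-1)+0+(-1)+1=0
[q^29] μ(29)=-1,μ(1)=1 ⇒ 0
q^30  k|30↦μ(k): 1:1 2:-1 3:-1 5:-1 6:1 10:1 15:1 30:-1  a_30=0
q^31  k|31↦μ(k): 1:1 31:-1  a_31=0
d|32:{32,16,8,4,2,1}  Σμ=0+0+0+0+(-1)+1=0
q^33  k|33↦μ(k): 33:1 11:-1 3:-1 1:1  a_33=0

1, 0, 0, 0, 0, 0, 0, 0, 0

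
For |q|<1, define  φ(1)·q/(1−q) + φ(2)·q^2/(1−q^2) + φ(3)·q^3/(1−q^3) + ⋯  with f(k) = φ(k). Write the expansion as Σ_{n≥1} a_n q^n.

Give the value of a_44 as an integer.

n=44: 1·44 2·22 4·11 11·4 22·2 44·1  φ→[1+1+2+10+10+20]=44

a_44 = 44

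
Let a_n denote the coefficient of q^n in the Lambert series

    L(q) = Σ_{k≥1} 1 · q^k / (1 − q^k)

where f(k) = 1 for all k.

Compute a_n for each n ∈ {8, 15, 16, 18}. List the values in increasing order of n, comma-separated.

4, 4, 5, 6

q^8  k|8↦f(k): 8:1 4:1 2:1 1:1  a_8=4
[q^15] f(15)=1,f(5)=1,f(3)=1,f(1)=1 ⇒ 4
n=16: 1·16 2·8 4·4 8·2 16·1  f→[1+1+1+1+1]=5
d|18:{18,9,6,3,2,1}  Σf=1+1+1+1+1+1=6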